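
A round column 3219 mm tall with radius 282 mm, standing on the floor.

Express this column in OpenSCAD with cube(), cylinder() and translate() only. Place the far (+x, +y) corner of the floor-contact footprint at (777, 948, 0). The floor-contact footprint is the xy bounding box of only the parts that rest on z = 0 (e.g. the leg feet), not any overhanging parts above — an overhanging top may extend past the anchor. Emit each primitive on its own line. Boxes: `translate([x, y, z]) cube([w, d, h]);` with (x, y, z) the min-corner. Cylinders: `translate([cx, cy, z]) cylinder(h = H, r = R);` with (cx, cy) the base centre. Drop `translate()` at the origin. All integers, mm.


translate([495, 666, 0]) cylinder(h = 3219, r = 282);


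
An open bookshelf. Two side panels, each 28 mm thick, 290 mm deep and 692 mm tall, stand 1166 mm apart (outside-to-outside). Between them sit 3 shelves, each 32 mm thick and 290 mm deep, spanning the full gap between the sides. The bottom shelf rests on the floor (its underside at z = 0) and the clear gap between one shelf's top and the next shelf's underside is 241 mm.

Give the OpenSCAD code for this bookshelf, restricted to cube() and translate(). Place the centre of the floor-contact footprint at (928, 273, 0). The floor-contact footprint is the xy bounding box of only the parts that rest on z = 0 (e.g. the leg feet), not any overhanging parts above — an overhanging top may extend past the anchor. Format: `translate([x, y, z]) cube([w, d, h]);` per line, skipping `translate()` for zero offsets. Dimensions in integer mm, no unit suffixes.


translate([345, 128, 0]) cube([28, 290, 692]);
translate([1483, 128, 0]) cube([28, 290, 692]);
translate([373, 128, 0]) cube([1110, 290, 32]);
translate([373, 128, 273]) cube([1110, 290, 32]);
translate([373, 128, 546]) cube([1110, 290, 32]);


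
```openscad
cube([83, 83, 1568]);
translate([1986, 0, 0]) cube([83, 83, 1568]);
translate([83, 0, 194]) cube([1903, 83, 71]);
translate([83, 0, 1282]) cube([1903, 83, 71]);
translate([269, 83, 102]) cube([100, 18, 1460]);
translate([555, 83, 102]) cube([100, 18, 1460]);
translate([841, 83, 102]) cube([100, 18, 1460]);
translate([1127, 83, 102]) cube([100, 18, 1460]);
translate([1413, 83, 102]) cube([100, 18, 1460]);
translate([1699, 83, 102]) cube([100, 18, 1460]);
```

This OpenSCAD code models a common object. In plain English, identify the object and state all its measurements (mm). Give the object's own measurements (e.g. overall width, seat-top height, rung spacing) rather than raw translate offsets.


A fence section. Two 83×83 mm posts, 1568 mm tall, stand on the floor with a clear span of 1903 mm between their inner faces. Two horizontal rails of 83×71 mm section span the gap between the posts with their undersides at z = 194 mm and z = 1282 mm, flush with the posts' −y face. 6 pickets, each 100 mm wide, 18 mm thick and 1460 mm tall, are fixed to the +y face of the rails with their bottoms at z = 102 mm, spaced across the span with a 186 mm gap after the −x post and between neighbouring pickets, with 187 mm left before the +x post.


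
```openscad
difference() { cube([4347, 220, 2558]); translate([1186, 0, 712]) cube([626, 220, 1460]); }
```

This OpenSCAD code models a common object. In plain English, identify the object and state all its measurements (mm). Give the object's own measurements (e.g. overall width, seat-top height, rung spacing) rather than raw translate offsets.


A wall 4347 mm long (x), 220 mm thick (y), 2558 mm tall, with a rectangular window opening cut through it. The opening is 626 mm wide and 1460 mm tall; its sill is at z = 712 mm and its near (−x) edge is 1186 mm from the wall's −x end. The opening passes through the full wall thickness.


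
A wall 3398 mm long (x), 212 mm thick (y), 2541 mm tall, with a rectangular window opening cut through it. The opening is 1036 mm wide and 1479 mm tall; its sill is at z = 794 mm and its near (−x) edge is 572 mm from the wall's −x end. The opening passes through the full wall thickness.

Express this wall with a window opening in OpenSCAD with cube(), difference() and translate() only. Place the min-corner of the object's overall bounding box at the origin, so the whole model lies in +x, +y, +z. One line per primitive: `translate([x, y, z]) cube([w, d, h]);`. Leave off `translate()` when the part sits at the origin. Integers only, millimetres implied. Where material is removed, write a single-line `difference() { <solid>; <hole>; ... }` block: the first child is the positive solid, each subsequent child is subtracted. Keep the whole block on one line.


difference() { cube([3398, 212, 2541]); translate([572, 0, 794]) cube([1036, 212, 1479]); }


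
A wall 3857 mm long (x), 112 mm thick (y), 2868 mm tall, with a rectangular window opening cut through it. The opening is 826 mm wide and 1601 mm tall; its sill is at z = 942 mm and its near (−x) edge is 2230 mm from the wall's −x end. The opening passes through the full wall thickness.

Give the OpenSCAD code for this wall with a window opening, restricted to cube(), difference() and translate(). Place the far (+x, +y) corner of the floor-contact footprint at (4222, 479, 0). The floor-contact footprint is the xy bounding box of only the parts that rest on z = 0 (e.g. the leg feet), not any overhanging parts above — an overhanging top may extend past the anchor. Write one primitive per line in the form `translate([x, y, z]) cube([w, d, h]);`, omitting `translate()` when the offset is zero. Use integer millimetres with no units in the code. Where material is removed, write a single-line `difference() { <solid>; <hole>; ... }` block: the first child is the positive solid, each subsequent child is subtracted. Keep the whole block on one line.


difference() { translate([365, 367, 0]) cube([3857, 112, 2868]); translate([2595, 367, 942]) cube([826, 112, 1601]); }


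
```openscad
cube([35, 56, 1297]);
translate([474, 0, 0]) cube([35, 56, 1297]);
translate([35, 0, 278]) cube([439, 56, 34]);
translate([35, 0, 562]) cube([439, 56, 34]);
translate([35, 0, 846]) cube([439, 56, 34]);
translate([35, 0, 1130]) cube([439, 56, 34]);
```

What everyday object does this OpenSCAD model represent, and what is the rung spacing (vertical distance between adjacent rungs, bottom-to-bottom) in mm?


A ladder. The rung spacing is 284 mm.

Two tall 35×56 posts with 4 short bars between them — a ladder. Adjacent rungs sit at z = 278 and z = 562, so the spacing is 562 − 278 = 284 mm.


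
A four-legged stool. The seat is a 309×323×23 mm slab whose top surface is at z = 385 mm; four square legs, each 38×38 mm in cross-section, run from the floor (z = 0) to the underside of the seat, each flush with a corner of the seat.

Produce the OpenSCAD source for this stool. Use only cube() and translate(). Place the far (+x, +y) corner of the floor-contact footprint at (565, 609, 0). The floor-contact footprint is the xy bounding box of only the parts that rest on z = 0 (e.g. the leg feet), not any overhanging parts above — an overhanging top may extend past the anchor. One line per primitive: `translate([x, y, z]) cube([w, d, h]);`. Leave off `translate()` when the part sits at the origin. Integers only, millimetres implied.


translate([256, 286, 362]) cube([309, 323, 23]);
translate([256, 286, 0]) cube([38, 38, 362]);
translate([527, 286, 0]) cube([38, 38, 362]);
translate([256, 571, 0]) cube([38, 38, 362]);
translate([527, 571, 0]) cube([38, 38, 362]);


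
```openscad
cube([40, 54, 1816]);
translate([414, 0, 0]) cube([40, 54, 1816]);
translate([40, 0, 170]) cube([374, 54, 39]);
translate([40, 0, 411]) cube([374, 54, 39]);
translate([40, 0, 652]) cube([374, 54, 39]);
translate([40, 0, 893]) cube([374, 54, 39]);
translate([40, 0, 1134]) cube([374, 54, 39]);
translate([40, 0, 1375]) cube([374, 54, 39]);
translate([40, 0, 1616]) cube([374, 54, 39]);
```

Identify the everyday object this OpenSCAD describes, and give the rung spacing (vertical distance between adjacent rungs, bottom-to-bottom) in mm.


A ladder. The rung spacing is 241 mm.

Two tall 40×54 posts with 7 short bars between them — a ladder. Adjacent rungs sit at z = 170 and z = 411, so the spacing is 411 − 170 = 241 mm.


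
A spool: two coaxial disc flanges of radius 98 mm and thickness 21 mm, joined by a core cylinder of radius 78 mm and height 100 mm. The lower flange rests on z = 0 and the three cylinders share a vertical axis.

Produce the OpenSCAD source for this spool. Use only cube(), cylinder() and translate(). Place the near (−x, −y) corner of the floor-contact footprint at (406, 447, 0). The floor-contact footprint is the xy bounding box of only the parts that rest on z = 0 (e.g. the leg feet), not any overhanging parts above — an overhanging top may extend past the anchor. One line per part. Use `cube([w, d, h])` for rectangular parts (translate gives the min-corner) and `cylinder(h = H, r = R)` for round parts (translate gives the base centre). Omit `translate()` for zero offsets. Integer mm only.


translate([504, 545, 0]) cylinder(h = 21, r = 98);
translate([504, 545, 21]) cylinder(h = 100, r = 78);
translate([504, 545, 121]) cylinder(h = 21, r = 98);


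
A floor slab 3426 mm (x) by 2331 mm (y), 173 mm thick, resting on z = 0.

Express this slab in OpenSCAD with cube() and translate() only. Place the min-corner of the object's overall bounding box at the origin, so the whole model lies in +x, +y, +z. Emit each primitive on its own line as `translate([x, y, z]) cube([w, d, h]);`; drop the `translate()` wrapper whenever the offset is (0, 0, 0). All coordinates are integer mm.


cube([3426, 2331, 173]);


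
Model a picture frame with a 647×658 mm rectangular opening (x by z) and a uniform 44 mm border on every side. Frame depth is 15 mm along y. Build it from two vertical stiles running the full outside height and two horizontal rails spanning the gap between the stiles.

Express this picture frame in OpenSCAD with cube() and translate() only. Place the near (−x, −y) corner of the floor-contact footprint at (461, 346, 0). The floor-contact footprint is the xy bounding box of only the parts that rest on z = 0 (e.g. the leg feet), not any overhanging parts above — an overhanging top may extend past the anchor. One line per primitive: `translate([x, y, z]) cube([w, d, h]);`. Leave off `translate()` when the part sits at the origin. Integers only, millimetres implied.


translate([461, 346, 0]) cube([44, 15, 746]);
translate([1152, 346, 0]) cube([44, 15, 746]);
translate([505, 346, 0]) cube([647, 15, 44]);
translate([505, 346, 702]) cube([647, 15, 44]);


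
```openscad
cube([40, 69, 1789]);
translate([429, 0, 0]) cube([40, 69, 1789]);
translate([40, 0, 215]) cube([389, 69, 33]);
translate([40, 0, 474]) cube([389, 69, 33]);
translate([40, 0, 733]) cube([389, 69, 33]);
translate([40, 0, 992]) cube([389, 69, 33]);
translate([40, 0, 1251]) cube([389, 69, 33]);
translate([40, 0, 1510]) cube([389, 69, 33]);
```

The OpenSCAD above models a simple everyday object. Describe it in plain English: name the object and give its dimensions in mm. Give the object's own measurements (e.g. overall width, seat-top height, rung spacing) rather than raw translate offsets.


A straight ladder. Two 40×69 mm vertical rails, 1789 mm tall, stand 469 mm apart (outside-to-outside) with their front faces coplanar on the −y side. 6 rungs, each 69 mm deep and 33 mm tall, span between the inner faces of the rails, front faces flush with the rails. The lowest rung's underside is at z = 215 mm and rungs are spaced 259 mm apart (underside to underside).


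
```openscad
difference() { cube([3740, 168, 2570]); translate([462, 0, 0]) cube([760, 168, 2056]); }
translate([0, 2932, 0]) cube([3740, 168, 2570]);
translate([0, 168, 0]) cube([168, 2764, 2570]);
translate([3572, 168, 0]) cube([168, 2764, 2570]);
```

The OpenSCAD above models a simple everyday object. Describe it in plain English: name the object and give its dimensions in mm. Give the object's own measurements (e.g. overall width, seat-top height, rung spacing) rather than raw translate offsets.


A single room: four walls, each 2570 mm tall and 168 mm thick, enclosing an outside footprint 3740×3100 mm (x × y), no floor or roof. The front and back walls (−y and +y sides) run the full x-width; the side walls fit between their inner faces. A door opening 760 mm wide and 2056 mm tall is cut through the front wall from the floor up, its −x edge 462 mm from the wall's −x end.


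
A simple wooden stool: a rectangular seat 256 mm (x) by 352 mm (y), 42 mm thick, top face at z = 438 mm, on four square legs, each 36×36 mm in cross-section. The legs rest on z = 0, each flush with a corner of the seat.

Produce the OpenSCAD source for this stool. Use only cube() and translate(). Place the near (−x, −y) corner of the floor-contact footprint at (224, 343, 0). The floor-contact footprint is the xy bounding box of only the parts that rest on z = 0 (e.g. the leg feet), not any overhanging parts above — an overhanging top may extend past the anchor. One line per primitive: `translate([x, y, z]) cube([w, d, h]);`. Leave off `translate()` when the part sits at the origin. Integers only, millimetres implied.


translate([224, 343, 396]) cube([256, 352, 42]);
translate([224, 343, 0]) cube([36, 36, 396]);
translate([444, 343, 0]) cube([36, 36, 396]);
translate([224, 659, 0]) cube([36, 36, 396]);
translate([444, 659, 0]) cube([36, 36, 396]);


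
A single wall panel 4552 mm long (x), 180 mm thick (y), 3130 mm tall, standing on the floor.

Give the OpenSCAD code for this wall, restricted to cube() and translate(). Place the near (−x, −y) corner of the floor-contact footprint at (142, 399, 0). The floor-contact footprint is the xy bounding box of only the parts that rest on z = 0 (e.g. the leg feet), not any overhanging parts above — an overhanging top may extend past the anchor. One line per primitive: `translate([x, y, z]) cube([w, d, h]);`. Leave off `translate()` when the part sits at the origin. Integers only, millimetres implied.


translate([142, 399, 0]) cube([4552, 180, 3130]);


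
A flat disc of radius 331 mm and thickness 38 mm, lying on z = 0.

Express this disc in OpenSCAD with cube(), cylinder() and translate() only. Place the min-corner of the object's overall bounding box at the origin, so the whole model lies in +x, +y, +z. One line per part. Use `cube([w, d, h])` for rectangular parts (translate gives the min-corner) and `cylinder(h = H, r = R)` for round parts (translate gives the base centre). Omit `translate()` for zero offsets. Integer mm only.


translate([331, 331, 0]) cylinder(h = 38, r = 331);


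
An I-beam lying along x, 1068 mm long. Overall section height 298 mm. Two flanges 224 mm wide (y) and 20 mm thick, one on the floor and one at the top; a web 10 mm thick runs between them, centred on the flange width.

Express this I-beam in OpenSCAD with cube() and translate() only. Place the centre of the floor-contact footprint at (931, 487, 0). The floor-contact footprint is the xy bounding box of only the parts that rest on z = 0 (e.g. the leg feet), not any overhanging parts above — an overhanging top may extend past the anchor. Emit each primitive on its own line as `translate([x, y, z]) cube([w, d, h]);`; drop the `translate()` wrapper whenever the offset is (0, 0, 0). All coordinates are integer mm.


translate([397, 375, 0]) cube([1068, 224, 20]);
translate([397, 482, 20]) cube([1068, 10, 258]);
translate([397, 375, 278]) cube([1068, 224, 20]);


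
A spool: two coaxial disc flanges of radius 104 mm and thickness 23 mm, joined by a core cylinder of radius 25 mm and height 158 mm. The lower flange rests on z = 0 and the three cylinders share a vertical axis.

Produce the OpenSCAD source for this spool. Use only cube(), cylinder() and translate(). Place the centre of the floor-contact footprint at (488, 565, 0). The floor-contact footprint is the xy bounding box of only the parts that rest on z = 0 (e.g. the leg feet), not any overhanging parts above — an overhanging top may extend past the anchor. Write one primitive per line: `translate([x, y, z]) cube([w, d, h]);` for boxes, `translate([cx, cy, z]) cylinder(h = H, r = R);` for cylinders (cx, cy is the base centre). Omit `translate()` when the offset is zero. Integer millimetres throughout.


translate([488, 565, 0]) cylinder(h = 23, r = 104);
translate([488, 565, 23]) cylinder(h = 158, r = 25);
translate([488, 565, 181]) cylinder(h = 23, r = 104);


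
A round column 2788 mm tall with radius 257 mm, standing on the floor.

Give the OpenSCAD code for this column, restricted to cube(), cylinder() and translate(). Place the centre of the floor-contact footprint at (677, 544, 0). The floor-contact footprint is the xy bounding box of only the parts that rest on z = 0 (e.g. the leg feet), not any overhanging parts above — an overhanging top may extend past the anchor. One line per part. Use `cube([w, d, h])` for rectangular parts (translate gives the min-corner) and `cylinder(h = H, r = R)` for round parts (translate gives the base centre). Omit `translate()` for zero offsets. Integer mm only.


translate([677, 544, 0]) cylinder(h = 2788, r = 257);


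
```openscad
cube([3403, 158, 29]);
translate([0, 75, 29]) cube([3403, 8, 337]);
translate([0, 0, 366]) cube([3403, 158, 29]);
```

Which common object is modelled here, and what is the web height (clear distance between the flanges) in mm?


An I-beam. The web height is 337 mm.

Two wide flanges with a thin centred web — an I-beam. Overall 395 mm minus two 29 mm flanges gives a web of 395 − 2·29 = 337 mm.


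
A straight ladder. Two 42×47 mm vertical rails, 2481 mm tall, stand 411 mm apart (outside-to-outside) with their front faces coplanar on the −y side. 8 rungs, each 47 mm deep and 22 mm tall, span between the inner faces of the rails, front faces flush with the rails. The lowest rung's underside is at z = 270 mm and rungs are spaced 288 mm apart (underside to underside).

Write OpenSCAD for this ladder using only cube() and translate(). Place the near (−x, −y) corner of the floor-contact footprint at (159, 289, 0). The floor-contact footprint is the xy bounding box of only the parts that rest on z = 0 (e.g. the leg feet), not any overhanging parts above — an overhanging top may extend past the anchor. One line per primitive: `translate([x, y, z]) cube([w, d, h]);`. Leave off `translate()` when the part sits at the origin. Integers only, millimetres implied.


translate([159, 289, 0]) cube([42, 47, 2481]);
translate([528, 289, 0]) cube([42, 47, 2481]);
translate([201, 289, 270]) cube([327, 47, 22]);
translate([201, 289, 558]) cube([327, 47, 22]);
translate([201, 289, 846]) cube([327, 47, 22]);
translate([201, 289, 1134]) cube([327, 47, 22]);
translate([201, 289, 1422]) cube([327, 47, 22]);
translate([201, 289, 1710]) cube([327, 47, 22]);
translate([201, 289, 1998]) cube([327, 47, 22]);
translate([201, 289, 2286]) cube([327, 47, 22]);


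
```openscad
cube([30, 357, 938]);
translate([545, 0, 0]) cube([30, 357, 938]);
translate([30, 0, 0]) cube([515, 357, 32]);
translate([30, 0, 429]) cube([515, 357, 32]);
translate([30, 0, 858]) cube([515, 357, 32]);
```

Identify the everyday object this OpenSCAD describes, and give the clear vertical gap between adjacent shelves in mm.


A bookshelf. The clear shelf gap is 397 mm.

Two tall side panels with 3 horizontal boards between them — a bookshelf. The first two shelf undersides are at z = 0 and z = 429; with shelf thickness 32, the clear gap is 429 − 0 − 32 = 397 mm.


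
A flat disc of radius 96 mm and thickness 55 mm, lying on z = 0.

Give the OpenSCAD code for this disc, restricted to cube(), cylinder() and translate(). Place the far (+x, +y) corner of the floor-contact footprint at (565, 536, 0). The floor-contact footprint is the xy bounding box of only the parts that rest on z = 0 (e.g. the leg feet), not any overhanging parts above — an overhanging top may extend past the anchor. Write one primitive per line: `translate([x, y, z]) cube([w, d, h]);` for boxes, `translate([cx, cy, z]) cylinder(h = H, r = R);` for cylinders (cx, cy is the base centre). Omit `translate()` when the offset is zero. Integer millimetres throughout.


translate([469, 440, 0]) cylinder(h = 55, r = 96);


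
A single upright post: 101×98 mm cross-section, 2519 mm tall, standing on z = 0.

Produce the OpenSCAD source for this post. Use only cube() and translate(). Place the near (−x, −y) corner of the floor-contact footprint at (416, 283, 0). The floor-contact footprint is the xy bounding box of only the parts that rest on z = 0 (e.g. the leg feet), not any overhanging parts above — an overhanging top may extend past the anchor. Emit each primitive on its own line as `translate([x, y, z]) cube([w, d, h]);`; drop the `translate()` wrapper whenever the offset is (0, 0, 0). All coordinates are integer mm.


translate([416, 283, 0]) cube([101, 98, 2519]);


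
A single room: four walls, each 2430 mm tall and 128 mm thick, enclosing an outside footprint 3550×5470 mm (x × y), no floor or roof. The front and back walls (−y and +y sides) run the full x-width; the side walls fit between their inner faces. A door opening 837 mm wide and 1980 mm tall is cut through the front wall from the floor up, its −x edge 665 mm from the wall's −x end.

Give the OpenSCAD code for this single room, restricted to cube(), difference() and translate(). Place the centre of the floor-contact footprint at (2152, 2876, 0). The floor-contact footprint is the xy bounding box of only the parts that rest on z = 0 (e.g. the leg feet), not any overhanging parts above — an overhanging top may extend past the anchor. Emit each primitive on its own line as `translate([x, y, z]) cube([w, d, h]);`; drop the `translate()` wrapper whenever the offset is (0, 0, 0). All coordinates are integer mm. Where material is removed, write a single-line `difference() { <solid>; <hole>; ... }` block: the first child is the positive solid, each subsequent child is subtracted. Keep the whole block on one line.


difference() { translate([377, 141, 0]) cube([3550, 128, 2430]); translate([1042, 141, 0]) cube([837, 128, 1980]); }
translate([377, 5483, 0]) cube([3550, 128, 2430]);
translate([377, 269, 0]) cube([128, 5214, 2430]);
translate([3799, 269, 0]) cube([128, 5214, 2430]);


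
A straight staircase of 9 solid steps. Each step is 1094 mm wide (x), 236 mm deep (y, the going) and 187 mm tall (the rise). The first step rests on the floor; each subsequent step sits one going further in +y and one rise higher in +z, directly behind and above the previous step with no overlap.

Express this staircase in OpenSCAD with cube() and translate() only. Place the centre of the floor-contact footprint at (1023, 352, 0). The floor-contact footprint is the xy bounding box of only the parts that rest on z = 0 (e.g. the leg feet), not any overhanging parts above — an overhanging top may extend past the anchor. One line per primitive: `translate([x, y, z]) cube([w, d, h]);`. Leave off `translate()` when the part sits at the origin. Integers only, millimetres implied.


translate([476, 234, 0]) cube([1094, 236, 187]);
translate([476, 470, 187]) cube([1094, 236, 187]);
translate([476, 706, 374]) cube([1094, 236, 187]);
translate([476, 942, 561]) cube([1094, 236, 187]);
translate([476, 1178, 748]) cube([1094, 236, 187]);
translate([476, 1414, 935]) cube([1094, 236, 187]);
translate([476, 1650, 1122]) cube([1094, 236, 187]);
translate([476, 1886, 1309]) cube([1094, 236, 187]);
translate([476, 2122, 1496]) cube([1094, 236, 187]);


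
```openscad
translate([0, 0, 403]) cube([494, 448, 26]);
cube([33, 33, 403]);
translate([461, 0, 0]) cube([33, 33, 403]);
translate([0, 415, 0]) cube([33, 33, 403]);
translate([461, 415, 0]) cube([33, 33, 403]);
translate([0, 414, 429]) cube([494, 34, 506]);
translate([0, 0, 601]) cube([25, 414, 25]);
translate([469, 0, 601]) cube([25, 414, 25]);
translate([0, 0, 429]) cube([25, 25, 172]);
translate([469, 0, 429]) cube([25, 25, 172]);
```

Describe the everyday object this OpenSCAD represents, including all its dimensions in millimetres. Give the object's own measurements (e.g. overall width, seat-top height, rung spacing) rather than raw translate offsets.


A chair. The seat is a 494×448×26 mm slab with its top at z = 429 mm, on four 33×33 mm corner legs (flush with the seat edges, standing on z = 0). A flat backrest 34 mm thick, 506 mm tall, spans the full seat width and rises from the seat top along its +y edge, rear face flush with the rear of the seat. Two armrests of 25×25 mm section run along each side from the seat's front edge to the front of the backrest, top faces 197 mm above the seat top and outer faces flush with the seat's x-edges; a 25×25 mm post under the front of each armrest stands on the seat at the front corner.


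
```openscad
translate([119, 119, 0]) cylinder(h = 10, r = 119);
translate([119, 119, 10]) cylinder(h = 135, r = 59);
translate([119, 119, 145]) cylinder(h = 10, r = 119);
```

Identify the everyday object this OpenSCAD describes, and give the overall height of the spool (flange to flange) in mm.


A spool. The overall height is 155 mm.

Three coaxial cylinders, large–small–large — a spool. Two 10 mm flanges and a 135 mm core give 10 + 135 + 10 = 155 mm.


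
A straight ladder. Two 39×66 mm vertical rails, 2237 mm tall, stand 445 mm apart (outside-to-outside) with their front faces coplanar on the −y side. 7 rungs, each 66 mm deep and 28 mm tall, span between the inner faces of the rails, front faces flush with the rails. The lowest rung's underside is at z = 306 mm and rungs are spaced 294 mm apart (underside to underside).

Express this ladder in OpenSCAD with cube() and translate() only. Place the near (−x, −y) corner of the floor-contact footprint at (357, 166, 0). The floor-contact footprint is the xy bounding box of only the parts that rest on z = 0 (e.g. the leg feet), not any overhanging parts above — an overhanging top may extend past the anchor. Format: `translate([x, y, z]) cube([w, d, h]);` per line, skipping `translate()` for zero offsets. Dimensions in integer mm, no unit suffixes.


// rung span = 445 - 2*39 = 367
// rung[k] z = 306 + k*294
translate([357, 166, 0]) cube([39, 66, 2237]);
translate([763, 166, 0]) cube([39, 66, 2237]);
translate([396, 166, 306]) cube([367, 66, 28]);
translate([396, 166, 600]) cube([367, 66, 28]);
translate([396, 166, 894]) cube([367, 66, 28]);
translate([396, 166, 1188]) cube([367, 66, 28]);
translate([396, 166, 1482]) cube([367, 66, 28]);
translate([396, 166, 1776]) cube([367, 66, 28]);
translate([396, 166, 2070]) cube([367, 66, 28]);


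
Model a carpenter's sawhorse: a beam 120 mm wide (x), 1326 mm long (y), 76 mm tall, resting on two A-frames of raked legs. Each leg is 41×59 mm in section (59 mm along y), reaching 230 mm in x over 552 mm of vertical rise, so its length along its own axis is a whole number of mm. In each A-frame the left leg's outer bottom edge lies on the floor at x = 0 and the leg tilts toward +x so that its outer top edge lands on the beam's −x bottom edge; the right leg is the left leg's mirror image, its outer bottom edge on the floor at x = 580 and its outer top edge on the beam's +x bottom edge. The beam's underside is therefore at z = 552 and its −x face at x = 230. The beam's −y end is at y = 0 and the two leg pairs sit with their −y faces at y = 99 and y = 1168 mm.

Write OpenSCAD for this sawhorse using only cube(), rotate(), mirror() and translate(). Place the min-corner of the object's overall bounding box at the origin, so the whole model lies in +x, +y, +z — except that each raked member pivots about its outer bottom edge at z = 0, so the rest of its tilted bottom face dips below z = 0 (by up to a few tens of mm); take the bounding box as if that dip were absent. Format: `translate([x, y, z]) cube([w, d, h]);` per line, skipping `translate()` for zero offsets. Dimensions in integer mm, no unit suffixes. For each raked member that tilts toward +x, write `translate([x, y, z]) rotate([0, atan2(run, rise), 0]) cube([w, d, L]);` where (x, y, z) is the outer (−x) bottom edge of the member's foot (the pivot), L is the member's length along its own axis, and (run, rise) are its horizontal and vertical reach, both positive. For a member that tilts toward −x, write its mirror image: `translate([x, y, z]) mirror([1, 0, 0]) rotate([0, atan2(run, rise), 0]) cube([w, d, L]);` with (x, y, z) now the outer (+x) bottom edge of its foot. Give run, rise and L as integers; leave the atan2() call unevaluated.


translate([230, 0, 552]) cube([120, 1326, 76]);
translate([0, 99, 0]) rotate([0, atan2(230, 552), 0]) cube([41, 59, 598]);
translate([580, 99, 0]) mirror([1, 0, 0]) rotate([0, atan2(230, 552), 0]) cube([41, 59, 598]);
translate([0, 1168, 0]) rotate([0, atan2(230, 552), 0]) cube([41, 59, 598]);
translate([580, 1168, 0]) mirror([1, 0, 0]) rotate([0, atan2(230, 552), 0]) cube([41, 59, 598]);


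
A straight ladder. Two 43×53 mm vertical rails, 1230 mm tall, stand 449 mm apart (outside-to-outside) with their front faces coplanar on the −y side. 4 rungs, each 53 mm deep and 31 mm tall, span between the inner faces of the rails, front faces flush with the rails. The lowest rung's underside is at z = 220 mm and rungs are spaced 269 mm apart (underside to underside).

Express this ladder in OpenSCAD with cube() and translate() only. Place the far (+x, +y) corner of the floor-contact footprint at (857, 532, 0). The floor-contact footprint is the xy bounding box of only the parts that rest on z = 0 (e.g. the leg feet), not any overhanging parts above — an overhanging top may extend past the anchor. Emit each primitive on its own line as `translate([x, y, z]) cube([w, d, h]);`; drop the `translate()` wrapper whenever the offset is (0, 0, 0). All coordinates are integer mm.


// rung span = 449 - 2*43 = 363
// rung[k] z = 220 + k*269
translate([408, 479, 0]) cube([43, 53, 1230]);
translate([814, 479, 0]) cube([43, 53, 1230]);
translate([451, 479, 220]) cube([363, 53, 31]);
translate([451, 479, 489]) cube([363, 53, 31]);
translate([451, 479, 758]) cube([363, 53, 31]);
translate([451, 479, 1027]) cube([363, 53, 31]);


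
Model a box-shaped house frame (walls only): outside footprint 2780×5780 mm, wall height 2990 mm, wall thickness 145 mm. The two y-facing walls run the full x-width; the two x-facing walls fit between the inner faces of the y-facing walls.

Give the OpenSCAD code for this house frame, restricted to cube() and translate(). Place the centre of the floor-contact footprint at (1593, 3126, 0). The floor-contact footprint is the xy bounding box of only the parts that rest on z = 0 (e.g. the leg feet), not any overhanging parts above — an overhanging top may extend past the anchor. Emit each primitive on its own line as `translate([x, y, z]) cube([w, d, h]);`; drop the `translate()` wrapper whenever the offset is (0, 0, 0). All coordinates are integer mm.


translate([203, 236, 0]) cube([2780, 145, 2990]);
translate([203, 5871, 0]) cube([2780, 145, 2990]);
translate([203, 381, 0]) cube([145, 5490, 2990]);
translate([2838, 381, 0]) cube([145, 5490, 2990]);


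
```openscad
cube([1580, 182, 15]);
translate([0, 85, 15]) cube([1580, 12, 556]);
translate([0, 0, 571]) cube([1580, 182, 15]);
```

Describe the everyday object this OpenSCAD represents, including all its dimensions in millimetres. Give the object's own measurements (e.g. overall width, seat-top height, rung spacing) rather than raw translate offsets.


An I-beam lying along x, 1580 mm long. Overall section height 586 mm. Two flanges 182 mm wide (y) and 15 mm thick, one on the floor and one at the top; a web 12 mm thick runs between them, centred on the flange width.


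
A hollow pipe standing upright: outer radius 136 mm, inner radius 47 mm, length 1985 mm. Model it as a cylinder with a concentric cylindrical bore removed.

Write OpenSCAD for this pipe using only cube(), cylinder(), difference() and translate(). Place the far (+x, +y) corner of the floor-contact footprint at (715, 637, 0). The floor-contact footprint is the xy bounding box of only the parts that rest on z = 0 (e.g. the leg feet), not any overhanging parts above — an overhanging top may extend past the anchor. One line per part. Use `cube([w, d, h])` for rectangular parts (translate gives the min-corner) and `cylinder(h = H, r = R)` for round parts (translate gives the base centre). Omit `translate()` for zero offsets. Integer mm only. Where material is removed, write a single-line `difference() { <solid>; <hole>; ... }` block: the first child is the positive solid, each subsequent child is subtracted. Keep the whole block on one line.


difference() { translate([579, 501, 0]) cylinder(h = 1985, r = 136); translate([579, 501, 0]) cylinder(h = 1985, r = 47); }


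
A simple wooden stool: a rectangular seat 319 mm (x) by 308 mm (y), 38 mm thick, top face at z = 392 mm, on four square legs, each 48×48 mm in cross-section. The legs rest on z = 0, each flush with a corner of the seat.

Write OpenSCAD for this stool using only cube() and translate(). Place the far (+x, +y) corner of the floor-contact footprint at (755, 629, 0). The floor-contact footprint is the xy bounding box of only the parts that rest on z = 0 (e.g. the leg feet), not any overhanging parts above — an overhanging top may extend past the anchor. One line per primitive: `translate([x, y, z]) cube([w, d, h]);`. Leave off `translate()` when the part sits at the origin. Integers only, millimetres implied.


translate([436, 321, 354]) cube([319, 308, 38]);
translate([436, 321, 0]) cube([48, 48, 354]);
translate([707, 321, 0]) cube([48, 48, 354]);
translate([436, 581, 0]) cube([48, 48, 354]);
translate([707, 581, 0]) cube([48, 48, 354]);


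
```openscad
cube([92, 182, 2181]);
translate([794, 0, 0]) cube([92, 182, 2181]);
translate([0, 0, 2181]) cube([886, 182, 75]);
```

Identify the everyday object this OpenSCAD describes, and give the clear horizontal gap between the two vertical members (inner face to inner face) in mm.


A door frame. The clear opening width is 702 mm.

Two 2181 mm tall posts with a header on top — a door frame. The left jamb is 92 mm wide at x = 0; the right jamb starts at x = 794. The clear opening is 794 − 92 = 702 mm.


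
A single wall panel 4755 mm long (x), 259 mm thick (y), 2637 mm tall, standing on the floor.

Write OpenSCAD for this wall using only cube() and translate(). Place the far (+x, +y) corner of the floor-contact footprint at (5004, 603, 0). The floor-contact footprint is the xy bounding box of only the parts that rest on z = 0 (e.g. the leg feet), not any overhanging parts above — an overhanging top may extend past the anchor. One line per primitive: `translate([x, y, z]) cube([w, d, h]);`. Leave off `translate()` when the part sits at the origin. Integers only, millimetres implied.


translate([249, 344, 0]) cube([4755, 259, 2637]);


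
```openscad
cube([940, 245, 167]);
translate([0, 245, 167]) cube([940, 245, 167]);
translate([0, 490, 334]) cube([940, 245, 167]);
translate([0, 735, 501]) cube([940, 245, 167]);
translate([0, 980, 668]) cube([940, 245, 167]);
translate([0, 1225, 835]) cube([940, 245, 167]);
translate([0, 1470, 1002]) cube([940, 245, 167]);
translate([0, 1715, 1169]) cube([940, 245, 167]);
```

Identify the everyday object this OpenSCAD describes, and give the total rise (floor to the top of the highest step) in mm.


A staircase. The total rise is 1336 mm.

8 identical blocks, each offset up and back from the previous — a staircase. Each step is 167 mm tall and there are 8 of them, so the total rise is 8 × 167 = 1336 mm.


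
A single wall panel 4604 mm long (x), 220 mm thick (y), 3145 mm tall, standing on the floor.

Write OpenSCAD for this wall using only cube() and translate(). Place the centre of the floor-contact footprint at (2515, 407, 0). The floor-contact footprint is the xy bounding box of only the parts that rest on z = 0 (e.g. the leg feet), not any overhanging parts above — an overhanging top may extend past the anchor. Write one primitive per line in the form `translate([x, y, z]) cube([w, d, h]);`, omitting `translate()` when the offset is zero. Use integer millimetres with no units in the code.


translate([213, 297, 0]) cube([4604, 220, 3145]);


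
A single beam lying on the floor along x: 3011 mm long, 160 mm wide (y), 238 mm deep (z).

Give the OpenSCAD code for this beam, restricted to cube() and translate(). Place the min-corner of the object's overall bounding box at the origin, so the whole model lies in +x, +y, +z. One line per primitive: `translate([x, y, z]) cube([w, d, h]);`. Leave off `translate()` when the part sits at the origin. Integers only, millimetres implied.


cube([3011, 160, 238]);


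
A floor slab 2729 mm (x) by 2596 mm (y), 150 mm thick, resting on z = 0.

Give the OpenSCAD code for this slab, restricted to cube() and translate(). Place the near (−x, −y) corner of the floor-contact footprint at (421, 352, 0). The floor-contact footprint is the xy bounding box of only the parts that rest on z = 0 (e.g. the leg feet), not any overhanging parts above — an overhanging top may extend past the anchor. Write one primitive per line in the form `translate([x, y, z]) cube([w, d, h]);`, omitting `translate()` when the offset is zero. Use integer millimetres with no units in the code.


translate([421, 352, 0]) cube([2729, 2596, 150]);


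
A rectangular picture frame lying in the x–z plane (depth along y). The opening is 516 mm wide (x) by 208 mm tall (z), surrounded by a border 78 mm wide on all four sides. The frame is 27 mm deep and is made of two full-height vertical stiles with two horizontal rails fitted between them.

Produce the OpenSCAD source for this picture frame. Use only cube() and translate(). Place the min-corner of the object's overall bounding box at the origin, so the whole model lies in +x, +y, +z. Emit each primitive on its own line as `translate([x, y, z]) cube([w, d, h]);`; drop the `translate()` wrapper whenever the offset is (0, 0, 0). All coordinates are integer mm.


cube([78, 27, 364]);
translate([594, 0, 0]) cube([78, 27, 364]);
translate([78, 0, 0]) cube([516, 27, 78]);
translate([78, 0, 286]) cube([516, 27, 78]);


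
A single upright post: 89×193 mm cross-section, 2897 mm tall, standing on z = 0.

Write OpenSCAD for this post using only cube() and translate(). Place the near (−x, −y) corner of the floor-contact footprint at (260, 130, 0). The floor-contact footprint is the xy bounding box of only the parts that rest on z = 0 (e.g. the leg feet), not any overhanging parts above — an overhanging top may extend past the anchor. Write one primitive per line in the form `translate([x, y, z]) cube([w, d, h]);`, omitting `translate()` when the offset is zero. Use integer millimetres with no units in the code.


translate([260, 130, 0]) cube([89, 193, 2897]);


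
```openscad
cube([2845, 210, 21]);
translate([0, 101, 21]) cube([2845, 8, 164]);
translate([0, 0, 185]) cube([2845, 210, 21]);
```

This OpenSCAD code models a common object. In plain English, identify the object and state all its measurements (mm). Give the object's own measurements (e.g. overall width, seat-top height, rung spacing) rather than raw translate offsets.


An I-beam lying along x, 2845 mm long. Overall section height 206 mm. Two flanges 210 mm wide (y) and 21 mm thick, one on the floor and one at the top; a web 8 mm thick runs between them, centred on the flange width.


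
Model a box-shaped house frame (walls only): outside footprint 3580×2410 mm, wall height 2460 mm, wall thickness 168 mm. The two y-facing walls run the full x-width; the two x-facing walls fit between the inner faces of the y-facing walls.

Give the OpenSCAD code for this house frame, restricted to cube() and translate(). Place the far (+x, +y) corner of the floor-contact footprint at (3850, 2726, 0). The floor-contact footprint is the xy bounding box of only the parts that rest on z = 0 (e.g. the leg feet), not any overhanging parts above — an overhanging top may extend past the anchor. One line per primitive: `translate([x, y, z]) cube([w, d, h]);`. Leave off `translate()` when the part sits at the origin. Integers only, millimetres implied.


translate([270, 316, 0]) cube([3580, 168, 2460]);
translate([270, 2558, 0]) cube([3580, 168, 2460]);
translate([270, 484, 0]) cube([168, 2074, 2460]);
translate([3682, 484, 0]) cube([168, 2074, 2460]);
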